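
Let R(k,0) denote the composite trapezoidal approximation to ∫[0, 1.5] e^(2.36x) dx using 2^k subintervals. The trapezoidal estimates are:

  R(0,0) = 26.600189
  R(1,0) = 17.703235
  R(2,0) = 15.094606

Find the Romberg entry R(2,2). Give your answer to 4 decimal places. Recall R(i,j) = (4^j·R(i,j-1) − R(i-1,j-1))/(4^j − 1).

14.1909

Richardson extrapolation on the trapezoidal column (denominator 4−1=3):
R(1,1) = 17.703235 + (17.703235 − 26.600189)/3 = 14.737584
R(2,1) = (4·15.094606 − 17.703235) / 3 = 14.225063
R(2,2) = 14.225063 + (14.225063 − 14.737584)/15 = 14.190895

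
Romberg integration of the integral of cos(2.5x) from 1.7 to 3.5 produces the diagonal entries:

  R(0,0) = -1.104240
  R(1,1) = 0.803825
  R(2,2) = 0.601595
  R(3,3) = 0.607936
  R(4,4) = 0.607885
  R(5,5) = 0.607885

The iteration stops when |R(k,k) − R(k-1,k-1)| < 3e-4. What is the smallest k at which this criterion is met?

|R(1,1) − R(0,0)| = 1.908065 ≥ 3e-4
|R(2,2) − R(1,1)| = 0.202230 ≥ 3e-4
|R(3,3) − R(2,2)| = 0.006341 ≥ 3e-4
|R(4,4) − R(3,3)| = 0.000051 < 3e-4

k = 4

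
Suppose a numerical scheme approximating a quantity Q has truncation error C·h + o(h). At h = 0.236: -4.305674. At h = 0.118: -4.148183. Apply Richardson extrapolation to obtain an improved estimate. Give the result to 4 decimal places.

-3.9907

Extrapolated value = (2·A(h/2) − A(h)) / (2 − 1)
= (2·(-4.148183) − (-4.305674)) / 1
= -3.990692 / 1 = -3.990692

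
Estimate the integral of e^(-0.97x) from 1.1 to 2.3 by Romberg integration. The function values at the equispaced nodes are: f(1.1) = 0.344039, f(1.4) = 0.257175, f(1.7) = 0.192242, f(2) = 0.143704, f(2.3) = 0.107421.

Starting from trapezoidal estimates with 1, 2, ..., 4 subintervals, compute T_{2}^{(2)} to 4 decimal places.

0.2439

T_{0}^{(0)} (trapezoid, 1 panel, h=1.2000): 0.270876
T_{1}^{(0)} (trapezoid, 2 panels, h=0.6000): 0.250783
T_{2}^{(0)} (trapezoid, 4 panels, h=0.3000): 0.245655
T_{1}^{(1)} = 0.250783 + (0.250783 − 0.270876)/3 = 0.244085
T_{2}^{(1)} = 0.245655 + (0.245655 − 0.250783)/3 = 0.243946
T_{2}^{(2)} = 0.243946 + (0.243946 − 0.244085)/15 = 0.243937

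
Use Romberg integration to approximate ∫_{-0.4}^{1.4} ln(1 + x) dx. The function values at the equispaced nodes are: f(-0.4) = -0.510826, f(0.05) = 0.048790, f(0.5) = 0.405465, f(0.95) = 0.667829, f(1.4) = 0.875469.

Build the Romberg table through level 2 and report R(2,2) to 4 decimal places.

0.6070

R(0,0) (trapezoid, 1 panel, h=1.8000): 0.328179
R(1,0) (trapezoid, 2 panels, h=0.9000): 0.529008
R(2,0) (trapezoid, 4 panels, h=0.4500): 0.586982
R(1,1) = 0.529008 + (0.529008 − 0.328179)/3 = 0.595951
R(2,1) = 0.586982 + (0.586982 − 0.529008)/3 = 0.606307
R(2,2) = 0.606307 + (0.606307 − 0.595951)/15 = 0.606997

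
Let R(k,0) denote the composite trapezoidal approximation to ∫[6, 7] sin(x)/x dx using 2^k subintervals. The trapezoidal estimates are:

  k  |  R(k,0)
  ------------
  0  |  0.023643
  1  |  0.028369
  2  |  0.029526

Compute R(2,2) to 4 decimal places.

R(1,1) = (4·0.028369 − 0.023643) / 3 = 0.029944
R(2,1) = (4·0.029526 − 0.028369) / 3 = 0.029912
R(2,2) = 0.029912 + (0.029912 − 0.029944)/15 = 0.029910
(Column j=1 coincides with Simpson's rule on the same nodes.)

0.0299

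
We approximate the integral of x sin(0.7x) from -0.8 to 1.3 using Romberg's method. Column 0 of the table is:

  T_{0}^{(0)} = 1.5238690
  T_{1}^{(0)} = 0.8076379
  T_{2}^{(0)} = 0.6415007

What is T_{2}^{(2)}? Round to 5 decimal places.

0.58727

Richardson extrapolation on the trapezoidal column (denominator 4−1=3):
T_{1}^{(1)} = 0.8076379 + (0.8076379 − 1.5238690)/3 = 0.5688942
T_{2}^{(1)} = (4·0.6415007 − 0.8076379) / 3 = 0.5861216
T_{2}^{(2)} = (16·0.5861216 − 0.5688942) / 15 = 0.5872701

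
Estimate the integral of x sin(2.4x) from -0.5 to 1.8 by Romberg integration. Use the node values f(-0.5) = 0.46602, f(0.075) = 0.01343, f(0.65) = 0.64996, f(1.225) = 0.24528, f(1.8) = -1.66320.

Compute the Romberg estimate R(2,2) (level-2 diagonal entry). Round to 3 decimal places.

0.197

R(0,0) (trapezoid, 1 panel, h=2.3000): -1.37676
R(1,0) (trapezoid, 2 panels, h=1.1500): 0.05908
R(2,0) (trapezoid, 4 panels, h=0.5750): 0.17830
R(1,1) = 0.05908 + (0.05908 − (-1.37676))/3 = 0.53769
R(2,1) = 0.17830 + (0.17830 − 0.05908)/3 = 0.21804
R(2,2) = 0.21804 + (0.21804 − 0.53769)/15 = 0.19673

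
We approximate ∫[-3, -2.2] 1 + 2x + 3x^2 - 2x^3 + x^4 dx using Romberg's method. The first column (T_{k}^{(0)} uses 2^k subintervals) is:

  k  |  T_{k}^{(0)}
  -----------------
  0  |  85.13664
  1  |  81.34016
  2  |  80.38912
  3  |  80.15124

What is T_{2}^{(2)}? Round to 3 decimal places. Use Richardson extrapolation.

Richardson extrapolation on the trapezoidal column (denominator 4−1=3):
T_{1}^{(1)} = (4·81.34016 − 85.13664) / 3 = 80.07467
T_{2}^{(1)} = 80.38912 + (80.38912 − 81.34016)/3 = 80.07211
T_{2}^{(2)} = (16·80.07211 − 80.07467) / 15 = 80.07194

80.072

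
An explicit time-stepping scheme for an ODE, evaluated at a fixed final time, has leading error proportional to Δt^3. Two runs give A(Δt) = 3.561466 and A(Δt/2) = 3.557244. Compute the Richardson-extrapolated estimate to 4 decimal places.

3.5566

The leading error scales as Δt^3; refining by a factor of 2 reduces it by 2^3 = 8.
Extrapolated value = (8·A(Δt/2) − A(Δt)) / (8 − 1)
= (8·3.557244 − 3.561466) / 7
= 24.896486 / 7 = 3.556641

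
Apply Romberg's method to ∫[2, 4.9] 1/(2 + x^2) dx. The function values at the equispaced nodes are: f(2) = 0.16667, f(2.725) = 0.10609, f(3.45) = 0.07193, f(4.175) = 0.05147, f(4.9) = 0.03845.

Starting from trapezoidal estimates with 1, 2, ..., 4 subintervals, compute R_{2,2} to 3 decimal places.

R_{0,0} (trapezoid, 1 panel, h=2.9000): 0.29742
R_{1,0} (trapezoid, 2 panels, h=1.4500): 0.25301
R_{2,0} (trapezoid, 4 panels, h=0.7250): 0.24074
R_{1,1} = 0.25301 + (0.25301 − 0.29742)/3 = 0.23821
R_{2,1} = 0.24074 + (0.24074 − 0.25301)/3 = 0.23665
R_{2,2} = 0.23665 + (0.23665 − 0.23821)/15 = 0.23655

0.237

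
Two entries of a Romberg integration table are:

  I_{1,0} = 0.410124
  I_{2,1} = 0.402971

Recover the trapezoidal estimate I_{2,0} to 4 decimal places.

From I_{2,1} = (4·I_{2,0} − I_{1,0})/3, solve for I_{2,0}:
4·I_{2,0} = 3·0.402971 + 0.410124 = 1.619037
I_{2,0} = 0.404759

0.4048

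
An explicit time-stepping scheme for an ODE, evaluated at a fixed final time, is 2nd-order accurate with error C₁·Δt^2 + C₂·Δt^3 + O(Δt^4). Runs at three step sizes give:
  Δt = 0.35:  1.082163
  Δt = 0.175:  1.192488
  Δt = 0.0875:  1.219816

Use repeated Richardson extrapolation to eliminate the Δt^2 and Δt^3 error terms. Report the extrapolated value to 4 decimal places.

1.2289

First eliminate the Δt^2 term (factor 2^2 = 4):
  B₁ = (4·1.192488 − 1.082163)/3 = 1.229263
  B₂ = (4·1.219816 − 1.192488)/3 = 1.228925
Then eliminate the Δt^3 term (factor 2^3 = 8):
  (8·1.228925 − 1.229263)/7 = 1.228877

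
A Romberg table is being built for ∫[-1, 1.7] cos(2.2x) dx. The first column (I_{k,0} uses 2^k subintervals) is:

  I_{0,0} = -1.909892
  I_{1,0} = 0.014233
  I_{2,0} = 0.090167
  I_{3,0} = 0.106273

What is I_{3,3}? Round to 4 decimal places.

0.1119

I_{1,1} = (4·0.014233 − (-1.909892)) / 3 = 0.655608
I_{2,1} = 0.090167 + (0.090167 − 0.014233)/3 = 0.115478
I_{3,1} = (4·0.106273 − 0.090167) / 3 = 0.111642
I_{2,2} = 0.115478 + (0.115478 − 0.655608)/15 = 0.079469
I_{3,2} = 0.111642 + (0.111642 − 0.115478)/15 = 0.111386
I_{3,3} = 0.111386 + (0.111386 − 0.079469)/63 = 0.111893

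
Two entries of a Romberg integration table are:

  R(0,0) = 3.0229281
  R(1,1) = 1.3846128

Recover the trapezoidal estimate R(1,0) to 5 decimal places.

From R(1,1) = (4·R(1,0) − R(0,0))/3, solve for R(1,0):
4·R(1,0) = 3·1.3846128 + 3.0229281 = 7.1767665
R(1,0) = 1.7941916

1.79419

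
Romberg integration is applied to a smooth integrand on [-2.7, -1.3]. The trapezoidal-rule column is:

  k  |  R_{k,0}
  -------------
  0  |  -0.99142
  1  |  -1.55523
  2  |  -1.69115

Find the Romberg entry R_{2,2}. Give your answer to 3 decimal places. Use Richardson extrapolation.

-1.736

R_{1,1} = -1.55523 + (-1.55523 − (-0.99142))/3 = -1.74317
R_{2,1} = -1.69115 + (-1.69115 − (-1.55523))/3 = -1.73646
R_{2,2} = (16·(-1.73646) − (-1.74317)) / 15 = -1.73601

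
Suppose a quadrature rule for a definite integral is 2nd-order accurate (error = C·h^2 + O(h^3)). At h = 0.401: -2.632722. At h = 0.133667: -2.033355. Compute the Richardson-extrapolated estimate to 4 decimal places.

-1.9584

The leading error scales as h^2; refining by a factor of 3 reduces it by 3^2 = 9.
Extrapolated value = (9·A(h/3) − A(h)) / (9 − 1)
= (9·(-2.033355) − (-2.632722)) / 8
= -15.667473 / 8 = -1.958434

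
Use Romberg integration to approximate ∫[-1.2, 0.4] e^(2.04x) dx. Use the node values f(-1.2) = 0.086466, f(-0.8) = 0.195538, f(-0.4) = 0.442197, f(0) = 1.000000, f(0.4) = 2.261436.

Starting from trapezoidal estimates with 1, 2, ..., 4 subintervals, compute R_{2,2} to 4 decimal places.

R_{0,0} (trapezoid, 1 panel, h=1.6000): 1.878322
R_{1,0} (trapezoid, 2 panels, h=0.8000): 1.292918
R_{2,0} (trapezoid, 4 panels, h=0.4000): 1.124674
R_{1,1} = 1.292918 + (1.292918 − 1.878322)/3 = 1.097783
R_{2,1} = 1.124674 + (1.124674 − 1.292918)/3 = 1.068593
R_{2,2} = 1.068593 + (1.068593 − 1.097783)/15 = 1.066647

1.0666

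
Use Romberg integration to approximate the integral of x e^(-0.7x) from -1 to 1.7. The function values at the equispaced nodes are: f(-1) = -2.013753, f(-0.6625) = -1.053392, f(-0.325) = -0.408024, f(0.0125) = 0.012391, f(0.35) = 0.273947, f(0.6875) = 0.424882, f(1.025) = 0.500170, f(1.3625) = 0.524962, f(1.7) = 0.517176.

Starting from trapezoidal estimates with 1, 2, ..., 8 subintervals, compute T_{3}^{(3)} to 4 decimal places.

T_{0}^{(0)} (trapezoid, 1 panel, h=2.7000): -2.020379
T_{1}^{(0)} (trapezoid, 2 panels, h=1.3500): -0.640361
T_{2}^{(0)} (trapezoid, 4 panels, h=0.6750): -0.257982
T_{3}^{(0)} (trapezoid, 8 panels, h=0.3375): -0.159756
T_{1}^{(1)} = -0.640361 + (-0.640361 − (-2.020379))/3 = -0.180355
T_{2}^{(1)} = -0.257982 + (-0.257982 − (-0.640361))/3 = -0.130522
T_{3}^{(1)} = -0.159756 + (-0.159756 − (-0.257982))/3 = -0.127014
T_{2}^{(2)} = -0.130522 + (-0.130522 − (-0.180355))/15 = -0.127200
T_{3}^{(2)} = -0.127014 + (-0.127014 − (-0.130522))/15 = -0.126780
T_{3}^{(3)} = -0.126780 + (-0.126780 − (-0.127200))/63 = -0.126773

-0.1268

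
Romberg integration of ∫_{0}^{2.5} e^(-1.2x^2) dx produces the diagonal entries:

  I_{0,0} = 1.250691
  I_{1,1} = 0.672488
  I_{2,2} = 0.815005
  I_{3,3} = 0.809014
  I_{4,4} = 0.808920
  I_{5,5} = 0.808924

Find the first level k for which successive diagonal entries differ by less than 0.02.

k = 3

|I_{1,1} − I_{0,0}| = 0.578203 ≥ 0.02
|I_{2,2} − I_{1,1}| = 0.142517 ≥ 0.02
|I_{3,3} − I_{2,2}| = 0.005991 < 0.02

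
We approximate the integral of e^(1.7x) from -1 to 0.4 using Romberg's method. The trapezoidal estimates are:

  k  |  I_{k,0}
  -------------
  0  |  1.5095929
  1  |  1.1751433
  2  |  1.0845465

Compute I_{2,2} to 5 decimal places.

1.05373

Richardson extrapolation on the trapezoidal column (denominator 4−1=3):
I_{1,1} = 1.1751433 + (1.1751433 − 1.5095929)/3 = 1.0636601
I_{2,1} = 1.0845465 + (1.0845465 − 1.1751433)/3 = 1.0543476
I_{2,2} = 1.0543476 + (1.0543476 − 1.0636601)/15 = 1.0537268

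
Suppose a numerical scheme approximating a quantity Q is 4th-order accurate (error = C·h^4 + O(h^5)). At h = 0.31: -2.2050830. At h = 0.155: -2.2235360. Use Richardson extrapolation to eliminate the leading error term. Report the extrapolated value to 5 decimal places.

Extrapolated value = (16·A(h/2) − A(h)) / (16 − 1)
= (16·(-2.2235360) − (-2.2050830)) / 15
= -33.3714930 / 15 = -2.2247662

-2.22477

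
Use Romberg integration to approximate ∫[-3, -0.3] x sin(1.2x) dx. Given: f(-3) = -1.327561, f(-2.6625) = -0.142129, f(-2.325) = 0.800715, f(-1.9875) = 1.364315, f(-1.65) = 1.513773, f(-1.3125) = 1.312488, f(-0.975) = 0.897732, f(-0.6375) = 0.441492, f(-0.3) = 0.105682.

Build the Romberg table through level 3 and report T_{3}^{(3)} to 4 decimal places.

1.9240

T_{0}^{(0)} (trapezoid, 1 panel, h=2.7000): -1.649537
T_{1}^{(0)} (trapezoid, 2 panels, h=1.3500): 1.218825
T_{2}^{(0)} (trapezoid, 4 panels, h=0.6750): 1.755864
T_{3}^{(0)} (trapezoid, 8 panels, h=0.3375): 1.882388
T_{1}^{(1)} = 1.218825 + (1.218825 − (-1.649537))/3 = 2.174946
T_{2}^{(1)} = 1.755864 + (1.755864 − 1.218825)/3 = 1.934877
T_{3}^{(1)} = 1.882388 + (1.882388 − 1.755864)/3 = 1.924563
T_{2}^{(2)} = 1.934877 + (1.934877 − 2.174946)/15 = 1.918872
T_{3}^{(2)} = 1.924563 + (1.924563 − 1.934877)/15 = 1.923875
T_{3}^{(3)} = 1.923875 + (1.923875 − 1.918872)/63 = 1.923954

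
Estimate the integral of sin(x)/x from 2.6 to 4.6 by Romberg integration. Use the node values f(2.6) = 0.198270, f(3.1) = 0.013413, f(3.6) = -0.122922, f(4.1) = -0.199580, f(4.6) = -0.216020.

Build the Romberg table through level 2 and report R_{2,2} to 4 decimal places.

R_{0,0} (trapezoid, 1 panel, h=2.0000): -0.017750
R_{1,0} (trapezoid, 2 panels, h=1.0000): -0.131797
R_{2,0} (trapezoid, 4 panels, h=0.5000): -0.158982
R_{1,1} = -0.131797 + (-0.131797 − (-0.017750))/3 = -0.169813
R_{2,1} = -0.158982 + (-0.158982 − (-0.131797))/3 = -0.168044
R_{2,2} = -0.168044 + (-0.168044 − (-0.169813))/15 = -0.167926

-0.1679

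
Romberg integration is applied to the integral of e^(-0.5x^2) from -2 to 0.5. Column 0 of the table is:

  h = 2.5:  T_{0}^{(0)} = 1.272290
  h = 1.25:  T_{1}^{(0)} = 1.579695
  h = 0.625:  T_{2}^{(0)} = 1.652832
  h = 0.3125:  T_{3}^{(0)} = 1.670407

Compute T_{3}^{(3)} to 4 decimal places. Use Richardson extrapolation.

1.6762

T_{1}^{(1)} = (4·1.579695 − 1.272290) / 3 = 1.682163
T_{2}^{(1)} = (4·1.652832 − 1.579695) / 3 = 1.677211
T_{3}^{(1)} = (4·1.670407 − 1.652832) / 3 = 1.676265
T_{2}^{(2)} = 1.677211 + (1.677211 − 1.682163)/15 = 1.676881
T_{3}^{(2)} = 1.676265 + (1.676265 − 1.677211)/15 = 1.676202
T_{3}^{(3)} = 1.676202 + (1.676202 − 1.676881)/63 = 1.676191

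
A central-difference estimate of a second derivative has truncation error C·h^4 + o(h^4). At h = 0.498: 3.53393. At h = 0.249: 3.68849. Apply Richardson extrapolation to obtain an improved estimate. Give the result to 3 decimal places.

Extrapolated value = (16·A(h/2) − A(h)) / (16 − 1)
= (16·3.68849 − 3.53393) / 15
= 55.48191 / 15 = 3.69879

3.699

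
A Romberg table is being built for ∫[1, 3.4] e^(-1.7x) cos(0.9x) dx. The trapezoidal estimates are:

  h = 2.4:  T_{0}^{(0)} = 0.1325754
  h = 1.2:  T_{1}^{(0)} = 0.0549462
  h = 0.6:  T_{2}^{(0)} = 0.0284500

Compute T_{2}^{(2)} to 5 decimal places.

Richardson extrapolation on the trapezoidal column (denominator 4−1=3):
T_{1}^{(1)} = 0.0549462 + (0.0549462 − 0.1325754)/3 = 0.0290698
T_{2}^{(1)} = (4·0.0284500 − 0.0549462) / 3 = 0.0196179
T_{2}^{(2)} = (16·0.0196179 − 0.0290698) / 15 = 0.0189878

0.01899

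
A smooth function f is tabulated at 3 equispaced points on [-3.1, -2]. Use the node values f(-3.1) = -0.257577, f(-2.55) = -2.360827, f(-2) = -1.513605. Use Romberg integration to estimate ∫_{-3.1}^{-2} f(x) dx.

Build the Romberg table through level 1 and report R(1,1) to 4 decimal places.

-2.0560

R(0,0) (trapezoid, 1 panel, h=1.1000): -0.974150
R(1,0) (trapezoid, 2 panels, h=0.5500): -1.785530
R(1,1) = -1.785530 + (-1.785530 − (-0.974150))/3 = -2.055990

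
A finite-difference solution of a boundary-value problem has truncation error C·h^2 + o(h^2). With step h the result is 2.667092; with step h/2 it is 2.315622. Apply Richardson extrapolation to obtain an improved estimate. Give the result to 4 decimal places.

2.1985

The leading error scales as h^2; refining by a factor of 2 reduces it by 2^2 = 4.
Extrapolated value = (4·A(h/2) − A(h)) / (4 − 1)
= (4·2.315622 − 2.667092) / 3
= 6.595396 / 3 = 2.198465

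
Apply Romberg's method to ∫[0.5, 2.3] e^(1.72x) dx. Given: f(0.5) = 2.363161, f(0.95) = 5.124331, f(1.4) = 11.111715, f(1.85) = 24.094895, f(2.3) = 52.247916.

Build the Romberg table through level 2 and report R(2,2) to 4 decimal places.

R(0,0) (trapezoid, 1 panel, h=1.8000): 49.149969
R(1,0) (trapezoid, 2 panels, h=0.9000): 34.575528
R(2,0) (trapezoid, 4 panels, h=0.4500): 30.436416
R(1,1) = 34.575528 + (34.575528 − 49.149969)/3 = 29.717381
R(2,1) = 30.436416 + (30.436416 − 34.575528)/3 = 29.056712
R(2,2) = 29.056712 + (29.056712 − 29.717381)/15 = 29.012667

29.0127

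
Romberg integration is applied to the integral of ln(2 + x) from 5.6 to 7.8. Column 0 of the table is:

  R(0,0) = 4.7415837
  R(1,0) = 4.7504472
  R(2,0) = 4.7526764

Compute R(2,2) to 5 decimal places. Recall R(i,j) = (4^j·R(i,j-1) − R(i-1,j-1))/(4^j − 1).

R(1,1) = 4.7504472 + (4.7504472 − 4.7415837)/3 = 4.7534017
R(2,1) = 4.7526764 + (4.7526764 − 4.7504472)/3 = 4.7534195
R(2,2) = (16·4.7534195 − 4.7534017) / 15 = 4.7534207

4.75342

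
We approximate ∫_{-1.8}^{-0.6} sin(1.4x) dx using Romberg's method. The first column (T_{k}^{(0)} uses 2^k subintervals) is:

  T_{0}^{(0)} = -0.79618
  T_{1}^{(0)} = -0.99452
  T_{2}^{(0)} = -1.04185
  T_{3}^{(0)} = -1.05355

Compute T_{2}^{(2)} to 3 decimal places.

-1.057

T_{1}^{(1)} = -0.99452 + (-0.99452 − (-0.79618))/3 = -1.06063
T_{2}^{(1)} = -1.04185 + (-1.04185 − (-0.99452))/3 = -1.05763
T_{2}^{(2)} = -1.05763 + (-1.05763 − (-1.06063))/15 = -1.05743
(Column j=1 coincides with Simpson's rule on the same nodes.)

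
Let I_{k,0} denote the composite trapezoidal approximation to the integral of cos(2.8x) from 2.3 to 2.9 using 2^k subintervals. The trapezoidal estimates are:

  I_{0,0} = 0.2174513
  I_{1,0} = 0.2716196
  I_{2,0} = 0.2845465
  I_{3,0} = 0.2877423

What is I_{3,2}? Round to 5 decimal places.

I_{2,1} = 0.2845465 + (0.2845465 − 0.2716196)/3 = 0.2888555
I_{3,1} = (4·0.2877423 − 0.2845465) / 3 = 0.2888076
I_{3,2} = 0.2888076 + (0.2888076 − 0.2888555)/15 = 0.2888044

0.28880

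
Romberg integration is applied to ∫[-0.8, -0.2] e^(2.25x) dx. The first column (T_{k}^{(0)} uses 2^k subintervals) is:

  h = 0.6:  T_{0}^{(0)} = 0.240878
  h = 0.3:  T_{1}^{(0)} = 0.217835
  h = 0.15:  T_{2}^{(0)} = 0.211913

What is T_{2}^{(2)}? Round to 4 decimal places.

Richardson extrapolation on the trapezoidal column (denominator 4−1=3):
T_{1}^{(1)} = 0.217835 + (0.217835 − 0.240878)/3 = 0.210154
T_{2}^{(1)} = (4·0.211913 − 0.217835) / 3 = 0.209939
T_{2}^{(2)} = (16·0.209939 − 0.210154) / 15 = 0.209925

0.2099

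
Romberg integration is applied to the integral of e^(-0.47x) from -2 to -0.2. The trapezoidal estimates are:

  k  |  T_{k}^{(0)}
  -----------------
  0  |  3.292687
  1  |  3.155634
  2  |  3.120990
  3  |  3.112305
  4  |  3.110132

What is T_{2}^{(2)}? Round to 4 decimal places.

Richardson extrapolation on the trapezoidal column (denominator 4−1=3):
T_{1}^{(1)} = 3.155634 + (3.155634 − 3.292687)/3 = 3.109950
T_{2}^{(1)} = 3.120990 + (3.120990 − 3.155634)/3 = 3.109442
T_{2}^{(2)} = (16·3.109442 − 3.109950) / 15 = 3.109408

3.1094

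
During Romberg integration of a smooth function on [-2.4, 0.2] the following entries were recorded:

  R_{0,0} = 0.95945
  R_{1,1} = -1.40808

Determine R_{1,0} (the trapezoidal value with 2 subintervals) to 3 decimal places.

-0.816

From R_{1,1} = (4·R_{1,0} − R_{0,0})/3, solve for R_{1,0}:
4·R_{1,0} = 3·(-1.40808) + 0.95945 = -3.26479
R_{1,0} = -0.81620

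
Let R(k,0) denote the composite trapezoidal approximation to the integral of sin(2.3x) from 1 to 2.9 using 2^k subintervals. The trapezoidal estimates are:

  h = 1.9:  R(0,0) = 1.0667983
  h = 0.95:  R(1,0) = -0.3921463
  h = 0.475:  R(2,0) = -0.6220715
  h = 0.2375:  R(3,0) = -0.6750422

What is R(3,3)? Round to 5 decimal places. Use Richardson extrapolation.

R(1,1) = (4·(-0.3921463) − 1.0667983) / 3 = -0.8784612
R(2,1) = -0.6220715 + (-0.6220715 − (-0.3921463))/3 = -0.6987132
R(3,1) = (4·(-0.6750422) − (-0.6220715)) / 3 = -0.6926991
R(2,2) = (16·(-0.6987132) − (-0.8784612)) / 15 = -0.6867300
R(3,2) = (16·(-0.6926991) − (-0.6987132)) / 15 = -0.6922982
R(3,3) = (64·(-0.6922982) − (-0.6867300)) / 63 = -0.6923866

-0.69239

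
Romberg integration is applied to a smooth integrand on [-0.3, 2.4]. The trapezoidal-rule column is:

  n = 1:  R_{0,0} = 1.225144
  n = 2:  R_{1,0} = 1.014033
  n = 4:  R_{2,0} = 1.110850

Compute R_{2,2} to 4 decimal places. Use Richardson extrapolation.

Richardson extrapolation on the trapezoidal column (denominator 4−1=3):
R_{1,1} = (4·1.014033 − 1.225144) / 3 = 0.943663
R_{2,1} = 1.110850 + (1.110850 − 1.014033)/3 = 1.143122
R_{2,2} = 1.143122 + (1.143122 − 0.943663)/15 = 1.156419
(Column j=1 coincides with Simpson's rule on the same nodes.)

1.1564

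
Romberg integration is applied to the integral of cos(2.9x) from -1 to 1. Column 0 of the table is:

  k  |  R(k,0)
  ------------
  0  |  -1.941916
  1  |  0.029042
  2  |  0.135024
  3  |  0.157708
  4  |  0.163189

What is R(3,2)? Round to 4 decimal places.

0.1649

Richardson extrapolation on the trapezoidal column (denominator 4−1=3):
R(2,1) = 0.135024 + (0.135024 − 0.029042)/3 = 0.170351
R(3,1) = (4·0.157708 − 0.135024) / 3 = 0.165269
R(3,2) = (16·0.165269 − 0.170351) / 15 = 0.164930
(Column j=1 coincides with Simpson's rule on the same nodes.)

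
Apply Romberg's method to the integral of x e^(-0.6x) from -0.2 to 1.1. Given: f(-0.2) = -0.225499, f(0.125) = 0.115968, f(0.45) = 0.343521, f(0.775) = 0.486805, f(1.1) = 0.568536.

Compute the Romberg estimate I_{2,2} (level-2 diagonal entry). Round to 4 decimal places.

0.3728

I_{0,0} (trapezoid, 1 panel, h=1.3000): 0.222974
I_{1,0} (trapezoid, 2 panels, h=0.6500): 0.334776
I_{2,0} (trapezoid, 4 panels, h=0.3250): 0.363289
I_{1,1} = 0.334776 + (0.334776 − 0.222974)/3 = 0.372043
I_{2,1} = 0.363289 + (0.363289 − 0.334776)/3 = 0.372793
I_{2,2} = 0.372793 + (0.372793 − 0.372043)/15 = 0.372843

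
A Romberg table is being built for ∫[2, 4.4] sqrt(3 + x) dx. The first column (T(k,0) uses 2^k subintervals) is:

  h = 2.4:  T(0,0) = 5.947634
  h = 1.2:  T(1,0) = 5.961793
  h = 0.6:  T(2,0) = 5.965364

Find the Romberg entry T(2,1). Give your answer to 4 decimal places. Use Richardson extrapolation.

Richardson extrapolation on the trapezoidal column (denominator 4−1=3):
T(2,1) = (4·5.965364 − 5.961793) / 3 = 5.966554

5.9666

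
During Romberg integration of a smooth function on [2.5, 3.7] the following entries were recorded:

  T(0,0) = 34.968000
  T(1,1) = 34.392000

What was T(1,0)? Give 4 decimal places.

From T(1,1) = (4·T(1,0) − T(0,0))/3, solve for T(1,0):
4·T(1,0) = 3·34.392000 + 34.968000 = 138.144000
T(1,0) = 34.536000

34.5360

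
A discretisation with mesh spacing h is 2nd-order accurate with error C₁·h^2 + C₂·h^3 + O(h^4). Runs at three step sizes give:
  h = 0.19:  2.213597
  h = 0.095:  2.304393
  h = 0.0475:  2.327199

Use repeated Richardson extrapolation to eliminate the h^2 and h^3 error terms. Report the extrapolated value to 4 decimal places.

First eliminate the h^2 term (factor 2^2 = 4):
  B₁ = (4·2.304393 − 2.213597)/3 = 2.334658
  B₂ = (4·2.327199 − 2.304393)/3 = 2.334801
Then eliminate the h^3 term (factor 2^3 = 8):
  (8·2.334801 − 2.334658)/7 = 2.334821

2.3348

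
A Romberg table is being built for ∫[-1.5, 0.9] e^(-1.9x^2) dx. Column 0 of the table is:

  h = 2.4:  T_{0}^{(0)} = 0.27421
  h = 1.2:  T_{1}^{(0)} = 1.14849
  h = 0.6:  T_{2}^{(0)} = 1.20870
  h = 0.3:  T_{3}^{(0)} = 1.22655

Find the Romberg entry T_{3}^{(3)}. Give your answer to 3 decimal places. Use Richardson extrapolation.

Richardson extrapolation on the trapezoidal column (denominator 4−1=3):
T_{1}^{(1)} = (4·1.14849 − 0.27421) / 3 = 1.43992
T_{2}^{(1)} = 1.20870 + (1.20870 − 1.14849)/3 = 1.22877
T_{3}^{(1)} = 1.22655 + (1.22655 − 1.20870)/3 = 1.23250
T_{2}^{(2)} = (16·1.22877 − 1.43992) / 15 = 1.21469
T_{3}^{(2)} = (16·1.23250 − 1.22877) / 15 = 1.23275
T_{3}^{(3)} = 1.23275 + (1.23275 − 1.21469)/63 = 1.23304
(Column j=1 coincides with Simpson's rule on the same nodes.)

1.233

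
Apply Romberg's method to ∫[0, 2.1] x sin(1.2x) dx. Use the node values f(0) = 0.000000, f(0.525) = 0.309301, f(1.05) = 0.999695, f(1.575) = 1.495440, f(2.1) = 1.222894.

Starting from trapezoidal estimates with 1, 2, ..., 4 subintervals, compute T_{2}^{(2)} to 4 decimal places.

T_{0}^{(0)} (trapezoid, 1 panel, h=2.1000): 1.284039
T_{1}^{(0)} (trapezoid, 2 panels, h=1.0500): 1.691699
T_{2}^{(0)} (trapezoid, 4 panels, h=0.5250): 1.793339
T_{1}^{(1)} = 1.691699 + (1.691699 − 1.284039)/3 = 1.827586
T_{2}^{(1)} = 1.793339 + (1.793339 − 1.691699)/3 = 1.827219
T_{2}^{(2)} = 1.827219 + (1.827219 − 1.827586)/15 = 1.827195

1.8272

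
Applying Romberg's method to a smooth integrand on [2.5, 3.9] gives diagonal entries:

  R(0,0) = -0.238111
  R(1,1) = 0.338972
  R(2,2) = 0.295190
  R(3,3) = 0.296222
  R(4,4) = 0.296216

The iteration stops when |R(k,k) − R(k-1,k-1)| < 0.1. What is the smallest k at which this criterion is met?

|R(1,1) − R(0,0)| = 0.577083 ≥ 0.1
|R(2,2) − R(1,1)| = 0.043782 < 0.1

k = 2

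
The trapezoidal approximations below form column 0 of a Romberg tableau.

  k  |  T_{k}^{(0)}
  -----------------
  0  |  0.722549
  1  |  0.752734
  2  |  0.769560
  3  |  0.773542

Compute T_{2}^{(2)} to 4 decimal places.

0.7760

T_{1}^{(1)} = (4·0.752734 − 0.722549) / 3 = 0.762796
T_{2}^{(1)} = 0.769560 + (0.769560 − 0.752734)/3 = 0.775169
T_{2}^{(2)} = (16·0.775169 − 0.762796) / 15 = 0.775994
(Column j=1 coincides with Simpson's rule on the same nodes.)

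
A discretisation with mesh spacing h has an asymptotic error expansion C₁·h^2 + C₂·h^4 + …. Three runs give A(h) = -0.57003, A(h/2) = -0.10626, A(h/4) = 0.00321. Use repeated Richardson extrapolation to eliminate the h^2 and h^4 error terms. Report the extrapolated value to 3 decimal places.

First eliminate the h^2 term (factor 2^2 = 4):
  B₁ = (4·(-0.10626) − (-0.57003))/3 = 0.04833
  B₂ = (4·0.00321 − (-0.10626))/3 = 0.03970
Then eliminate the h^4 term (factor 2^4 = 16):
  (16·0.03970 − 0.04833)/15 = 0.03912

0.039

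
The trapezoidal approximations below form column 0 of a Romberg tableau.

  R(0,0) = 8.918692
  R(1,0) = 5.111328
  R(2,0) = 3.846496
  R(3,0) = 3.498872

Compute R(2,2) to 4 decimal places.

Richardson extrapolation on the trapezoidal column (denominator 4−1=3):
R(1,1) = (4·5.111328 − 8.918692) / 3 = 3.842207
R(2,1) = (4·3.846496 − 5.111328) / 3 = 3.424885
R(2,2) = (16·3.424885 − 3.842207) / 15 = 3.397064

3.3971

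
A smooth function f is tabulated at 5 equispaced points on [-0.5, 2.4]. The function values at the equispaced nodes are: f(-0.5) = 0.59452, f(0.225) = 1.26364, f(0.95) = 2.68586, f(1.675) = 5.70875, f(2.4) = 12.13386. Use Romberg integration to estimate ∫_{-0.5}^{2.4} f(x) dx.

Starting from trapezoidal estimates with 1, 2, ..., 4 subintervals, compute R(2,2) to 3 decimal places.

11.099

R(0,0) (trapezoid, 1 panel, h=2.9000): 18.45615
R(1,0) (trapezoid, 2 panels, h=1.4500): 13.12257
R(2,0) (trapezoid, 4 panels, h=0.7250): 11.61627
R(1,1) = 13.12257 + (13.12257 − 18.45615)/3 = 11.34471
R(2,1) = 11.61627 + (11.61627 − 13.12257)/3 = 11.11417
R(2,2) = 11.11417 + (11.11417 − 11.34471)/15 = 11.09880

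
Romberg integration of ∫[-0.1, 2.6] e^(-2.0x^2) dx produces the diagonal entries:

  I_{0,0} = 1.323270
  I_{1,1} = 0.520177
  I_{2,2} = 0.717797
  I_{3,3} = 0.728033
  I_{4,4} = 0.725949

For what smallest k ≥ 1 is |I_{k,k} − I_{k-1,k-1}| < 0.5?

|I_{1,1} − I_{0,0}| = 0.803093 ≥ 0.5
|I_{2,2} − I_{1,1}| = 0.197620 < 0.5

k = 2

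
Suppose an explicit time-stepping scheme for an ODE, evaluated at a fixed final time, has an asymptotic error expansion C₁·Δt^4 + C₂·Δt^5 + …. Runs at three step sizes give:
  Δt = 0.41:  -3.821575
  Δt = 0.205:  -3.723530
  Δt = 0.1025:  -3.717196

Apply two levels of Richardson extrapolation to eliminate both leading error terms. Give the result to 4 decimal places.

-3.7168

First eliminate the Δt^4 term (factor 2^4 = 16):
  B₁ = (16·(-3.723530) − (-3.821575))/15 = -3.716994
  B₂ = (16·(-3.717196) − (-3.723530))/15 = -3.716774
Then eliminate the Δt^5 term (factor 2^5 = 32):
  (32·(-3.716774) − (-3.716994))/31 = -3.716767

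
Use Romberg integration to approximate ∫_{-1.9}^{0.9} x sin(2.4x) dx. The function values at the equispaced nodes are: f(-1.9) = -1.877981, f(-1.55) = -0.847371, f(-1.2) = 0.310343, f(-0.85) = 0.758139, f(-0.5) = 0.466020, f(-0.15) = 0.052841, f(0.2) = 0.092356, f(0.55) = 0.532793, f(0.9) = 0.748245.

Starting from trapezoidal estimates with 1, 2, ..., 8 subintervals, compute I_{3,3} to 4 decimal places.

I_{0,0} (trapezoid, 1 panel, h=2.8000): -1.581630
I_{1,0} (trapezoid, 2 panels, h=1.4000): -0.138387
I_{2,0} (trapezoid, 4 panels, h=0.7000): 0.212696
I_{3,0} (trapezoid, 8 panels, h=0.3500): 0.280089
I_{1,1} = -0.138387 + (-0.138387 − (-1.581630))/3 = 0.342694
I_{2,1} = 0.212696 + (0.212696 − (-0.138387))/3 = 0.329724
I_{3,1} = 0.280089 + (0.280089 − 0.212696)/3 = 0.302553
I_{2,2} = 0.329724 + (0.329724 − 0.342694)/15 = 0.328859
I_{3,2} = 0.302553 + (0.302553 − 0.329724)/15 = 0.300742
I_{3,3} = 0.300742 + (0.300742 − 0.328859)/63 = 0.300296

0.3003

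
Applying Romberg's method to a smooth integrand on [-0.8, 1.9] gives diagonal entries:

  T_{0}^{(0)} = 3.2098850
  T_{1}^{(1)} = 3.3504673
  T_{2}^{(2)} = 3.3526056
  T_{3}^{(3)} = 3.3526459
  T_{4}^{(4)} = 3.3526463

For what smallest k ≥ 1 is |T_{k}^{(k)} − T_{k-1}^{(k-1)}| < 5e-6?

|T_{1}^{(1)} − T_{0}^{(0)}| = 0.1405823 ≥ 5e-6
|T_{2}^{(2)} − T_{1}^{(1)}| = 0.0021383 ≥ 5e-6
|T_{3}^{(3)} − T_{2}^{(2)}| = 0.0000403 ≥ 5e-6
|T_{4}^{(4)} − T_{3}^{(3)}| = 0.0000004 < 5e-6

k = 4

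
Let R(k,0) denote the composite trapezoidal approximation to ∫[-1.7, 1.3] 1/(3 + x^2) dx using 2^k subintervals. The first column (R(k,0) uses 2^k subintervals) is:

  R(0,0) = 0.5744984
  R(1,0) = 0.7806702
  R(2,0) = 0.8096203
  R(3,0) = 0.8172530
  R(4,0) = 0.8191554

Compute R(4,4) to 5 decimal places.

0.81979

R(1,1) = 0.7806702 + (0.7806702 − 0.5744984)/3 = 0.8493941
R(2,1) = (4·0.8096203 − 0.7806702) / 3 = 0.8192703
R(3,1) = 0.8172530 + (0.8172530 − 0.8096203)/3 = 0.8197972
R(4,1) = 0.8191554 + (0.8191554 − 0.8172530)/3 = 0.8197895
R(2,2) = (16·0.8192703 − 0.8493941) / 15 = 0.8172620
R(3,2) = 0.8197972 + (0.8197972 − 0.8192703)/15 = 0.8198323
R(4,2) = 0.8197895 + (0.8197895 − 0.8197972)/15 = 0.8197890
R(3,3) = 0.8198323 + (0.8198323 − 0.8172620)/63 = 0.8198731
R(4,3) = (64·0.8197890 − 0.8198323) / 63 = 0.8197883
R(4,4) = (256·0.8197883 − 0.8198731) / 255 = 0.8197880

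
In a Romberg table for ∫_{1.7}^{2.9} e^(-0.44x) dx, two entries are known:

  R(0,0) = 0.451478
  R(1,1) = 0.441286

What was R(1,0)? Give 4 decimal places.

0.4438

From R(1,1) = (4·R(1,0) − R(0,0))/3, solve for R(1,0):
4·R(1,0) = 3·0.441286 + 0.451478 = 1.775336
R(1,0) = 0.443834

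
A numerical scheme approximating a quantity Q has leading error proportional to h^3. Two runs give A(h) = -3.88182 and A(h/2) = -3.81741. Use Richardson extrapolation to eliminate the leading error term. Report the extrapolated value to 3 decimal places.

-3.808

The leading error scales as h^3; refining by a factor of 2 reduces it by 2^3 = 8.
Extrapolated value = (8·A(h/2) − A(h)) / (8 − 1)
= (8·(-3.81741) − (-3.88182)) / 7
= -26.65746 / 7 = -3.80821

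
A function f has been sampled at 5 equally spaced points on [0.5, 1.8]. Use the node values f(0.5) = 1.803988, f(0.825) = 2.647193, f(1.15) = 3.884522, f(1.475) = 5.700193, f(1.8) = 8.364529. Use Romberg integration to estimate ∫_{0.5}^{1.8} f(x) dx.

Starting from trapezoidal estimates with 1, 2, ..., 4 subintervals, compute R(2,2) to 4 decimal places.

R(0,0) (trapezoid, 1 panel, h=1.3000): 6.609536
R(1,0) (trapezoid, 2 panels, h=0.6500): 5.829707
R(2,0) (trapezoid, 4 panels, h=0.3250): 5.627754
R(1,1) = 5.829707 + (5.829707 − 6.609536)/3 = 5.569764
R(2,1) = 5.627754 + (5.627754 − 5.829707)/3 = 5.560436
R(2,2) = 5.560436 + (5.560436 − 5.569764)/15 = 5.559814

5.5598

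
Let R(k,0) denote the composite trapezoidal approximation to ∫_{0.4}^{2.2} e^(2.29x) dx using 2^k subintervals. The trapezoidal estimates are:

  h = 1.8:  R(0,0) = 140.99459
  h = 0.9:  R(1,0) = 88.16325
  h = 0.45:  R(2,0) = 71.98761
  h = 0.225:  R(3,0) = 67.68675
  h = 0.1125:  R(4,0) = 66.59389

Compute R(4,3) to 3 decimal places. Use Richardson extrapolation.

R(2,1) = 71.98761 + (71.98761 − 88.16325)/3 = 66.59573
R(3,1) = 67.68675 + (67.68675 − 71.98761)/3 = 66.25313
R(4,1) = (4·66.59389 − 67.68675) / 3 = 66.22960
R(3,2) = (16·66.25313 − 66.59573) / 15 = 66.23029
R(4,2) = 66.22960 + (66.22960 − 66.25313)/15 = 66.22803
R(4,3) = 66.22803 + (66.22803 − 66.23029)/63 = 66.22799

66.228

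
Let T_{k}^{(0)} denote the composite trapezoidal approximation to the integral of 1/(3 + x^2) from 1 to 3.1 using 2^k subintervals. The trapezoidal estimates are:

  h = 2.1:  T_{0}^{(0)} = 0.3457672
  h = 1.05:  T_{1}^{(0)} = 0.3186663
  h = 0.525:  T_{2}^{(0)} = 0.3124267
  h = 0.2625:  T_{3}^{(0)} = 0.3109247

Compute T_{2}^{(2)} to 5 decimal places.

T_{1}^{(1)} = 0.3186663 + (0.3186663 − 0.3457672)/3 = 0.3096327
T_{2}^{(1)} = (4·0.3124267 − 0.3186663) / 3 = 0.3103468
T_{2}^{(2)} = 0.3103468 + (0.3103468 − 0.3096327)/15 = 0.3103944
(Column j=1 coincides with Simpson's rule on the same nodes.)

0.31039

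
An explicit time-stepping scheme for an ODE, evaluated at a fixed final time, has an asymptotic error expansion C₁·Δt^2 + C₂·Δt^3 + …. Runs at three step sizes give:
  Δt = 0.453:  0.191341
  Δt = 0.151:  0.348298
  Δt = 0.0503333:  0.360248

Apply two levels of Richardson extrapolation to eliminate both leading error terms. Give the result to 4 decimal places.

0.3615

First eliminate the Δt^2 term (factor 3^2 = 9):
  B₁ = (9·0.348298 − 0.191341)/8 = 0.367918
  B₂ = (9·0.360248 − 0.348298)/8 = 0.361742
Then eliminate the Δt^3 term (factor 3^3 = 27):
  (27·0.361742 − 0.367918)/26 = 0.361504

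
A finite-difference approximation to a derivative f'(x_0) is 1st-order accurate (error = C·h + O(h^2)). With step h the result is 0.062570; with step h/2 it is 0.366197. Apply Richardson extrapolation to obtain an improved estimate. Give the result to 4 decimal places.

0.6698

Extrapolated value = (2·A(h/2) − A(h)) / (2 − 1)
= (2·0.366197 − 0.062570) / 1
= 0.669824 / 1 = 0.669824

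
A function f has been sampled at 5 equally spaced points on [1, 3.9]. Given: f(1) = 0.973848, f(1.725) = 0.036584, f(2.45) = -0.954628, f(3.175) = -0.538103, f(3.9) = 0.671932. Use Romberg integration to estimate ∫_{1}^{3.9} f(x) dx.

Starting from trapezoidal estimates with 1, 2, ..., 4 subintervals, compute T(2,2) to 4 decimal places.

T(0,0) (trapezoid, 1 panel, h=2.9000): 2.386381
T(1,0) (trapezoid, 2 panels, h=1.4500): -0.191020
T(2,0) (trapezoid, 4 panels, h=0.7250): -0.459111
T(1,1) = -0.191020 + (-0.191020 − 2.386381)/3 = -1.050154
T(2,1) = -0.459111 + (-0.459111 − (-0.191020))/3 = -0.548475
T(2,2) = -0.548475 + (-0.548475 − (-1.050154))/15 = -0.515030

-0.5150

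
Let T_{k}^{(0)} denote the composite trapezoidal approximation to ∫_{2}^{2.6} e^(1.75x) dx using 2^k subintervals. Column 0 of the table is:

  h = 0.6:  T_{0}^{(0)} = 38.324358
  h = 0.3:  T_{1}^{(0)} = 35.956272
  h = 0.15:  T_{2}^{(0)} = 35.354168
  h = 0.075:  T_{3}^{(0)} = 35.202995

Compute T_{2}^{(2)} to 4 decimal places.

35.1526

T_{1}^{(1)} = (4·35.956272 − 38.324358) / 3 = 35.166910
T_{2}^{(1)} = 35.354168 + (35.354168 − 35.956272)/3 = 35.153467
T_{2}^{(2)} = (16·35.153467 − 35.166910) / 15 = 35.152571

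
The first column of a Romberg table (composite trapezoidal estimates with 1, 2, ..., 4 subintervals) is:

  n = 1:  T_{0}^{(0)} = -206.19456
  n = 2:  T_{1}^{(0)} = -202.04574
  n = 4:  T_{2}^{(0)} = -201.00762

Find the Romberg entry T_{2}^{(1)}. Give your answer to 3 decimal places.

Richardson extrapolation on the trapezoidal column (denominator 4−1=3):
T_{2}^{(1)} = (4·(-201.00762) − (-202.04574)) / 3 = -200.66158

-200.662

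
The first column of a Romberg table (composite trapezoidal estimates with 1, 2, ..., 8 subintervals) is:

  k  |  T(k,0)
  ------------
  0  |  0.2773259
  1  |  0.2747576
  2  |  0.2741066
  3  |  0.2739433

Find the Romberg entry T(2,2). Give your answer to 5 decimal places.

Richardson extrapolation on the trapezoidal column (denominator 4−1=3):
T(1,1) = 0.2747576 + (0.2747576 − 0.2773259)/3 = 0.2739015
T(2,1) = 0.2741066 + (0.2741066 − 0.2747576)/3 = 0.2738896
T(2,2) = 0.2738896 + (0.2738896 − 0.2739015)/15 = 0.2738888

0.27389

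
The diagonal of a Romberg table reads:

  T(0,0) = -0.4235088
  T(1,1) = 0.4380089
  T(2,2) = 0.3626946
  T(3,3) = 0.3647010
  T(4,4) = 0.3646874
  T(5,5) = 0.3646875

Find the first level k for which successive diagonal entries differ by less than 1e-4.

k = 4

|T(1,1) − T(0,0)| = 0.8615177 ≥ 1e-4
|T(2,2) − T(1,1)| = 0.0753143 ≥ 1e-4
|T(3,3) − T(2,2)| = 0.0020064 ≥ 1e-4
|T(4,4) − T(3,3)| = 0.0000136 < 1e-4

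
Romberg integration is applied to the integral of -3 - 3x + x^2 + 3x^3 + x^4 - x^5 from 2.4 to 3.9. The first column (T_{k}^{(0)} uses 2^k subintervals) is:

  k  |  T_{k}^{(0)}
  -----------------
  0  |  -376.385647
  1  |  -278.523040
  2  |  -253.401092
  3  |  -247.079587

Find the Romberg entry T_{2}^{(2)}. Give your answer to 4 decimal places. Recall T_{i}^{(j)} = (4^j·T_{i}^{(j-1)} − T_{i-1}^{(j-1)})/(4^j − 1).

T_{1}^{(1)} = (4·(-278.523040) − (-376.385647)) / 3 = -245.902171
T_{2}^{(1)} = -253.401092 + (-253.401092 − (-278.523040))/3 = -245.027109
T_{2}^{(2)} = (16·(-245.027109) − (-245.902171)) / 15 = -244.968772

-244.9688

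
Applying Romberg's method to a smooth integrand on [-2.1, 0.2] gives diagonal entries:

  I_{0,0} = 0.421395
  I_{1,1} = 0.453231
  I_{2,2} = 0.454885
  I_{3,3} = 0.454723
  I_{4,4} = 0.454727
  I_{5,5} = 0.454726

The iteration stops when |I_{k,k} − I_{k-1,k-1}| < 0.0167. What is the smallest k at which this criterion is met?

|I_{1,1} − I_{0,0}| = 0.031836 ≥ 0.0167
|I_{2,2} − I_{1,1}| = 0.001654 < 0.0167

k = 2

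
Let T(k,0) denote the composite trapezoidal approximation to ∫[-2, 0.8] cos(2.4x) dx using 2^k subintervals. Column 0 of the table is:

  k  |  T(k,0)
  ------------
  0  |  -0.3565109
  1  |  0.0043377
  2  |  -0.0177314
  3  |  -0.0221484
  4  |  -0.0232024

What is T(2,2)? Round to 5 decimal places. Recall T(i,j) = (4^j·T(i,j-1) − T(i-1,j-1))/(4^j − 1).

T(1,1) = 0.0043377 + (0.0043377 − (-0.3565109))/3 = 0.1246206
T(2,1) = (4·(-0.0177314) − 0.0043377) / 3 = -0.0250878
T(2,2) = -0.0250878 + (-0.0250878 − 0.1246206)/15 = -0.0350684

-0.03507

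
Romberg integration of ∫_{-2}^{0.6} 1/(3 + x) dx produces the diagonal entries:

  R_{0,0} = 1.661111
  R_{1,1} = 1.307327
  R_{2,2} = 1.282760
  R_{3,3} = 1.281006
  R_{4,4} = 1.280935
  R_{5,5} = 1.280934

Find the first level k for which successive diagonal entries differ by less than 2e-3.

|R_{1,1} − R_{0,0}| = 0.353784 ≥ 2e-3
|R_{2,2} − R_{1,1}| = 0.024567 ≥ 2e-3
|R_{3,3} − R_{2,2}| = 0.001754 < 2e-3

k = 3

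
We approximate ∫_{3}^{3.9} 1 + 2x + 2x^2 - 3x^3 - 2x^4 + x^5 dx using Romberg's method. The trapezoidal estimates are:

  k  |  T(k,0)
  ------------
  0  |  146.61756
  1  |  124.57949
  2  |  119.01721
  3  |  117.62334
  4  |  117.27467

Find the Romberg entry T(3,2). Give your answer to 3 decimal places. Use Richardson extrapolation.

Richardson extrapolation on the trapezoidal column (denominator 4−1=3):
T(2,1) = (4·119.01721 − 124.57949) / 3 = 117.16312
T(3,1) = 117.62334 + (117.62334 − 119.01721)/3 = 117.15872
T(3,2) = 117.15872 + (117.15872 − 117.16312)/15 = 117.15843
(Column j=1 coincides with Simpson's rule on the same nodes.)

117.158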